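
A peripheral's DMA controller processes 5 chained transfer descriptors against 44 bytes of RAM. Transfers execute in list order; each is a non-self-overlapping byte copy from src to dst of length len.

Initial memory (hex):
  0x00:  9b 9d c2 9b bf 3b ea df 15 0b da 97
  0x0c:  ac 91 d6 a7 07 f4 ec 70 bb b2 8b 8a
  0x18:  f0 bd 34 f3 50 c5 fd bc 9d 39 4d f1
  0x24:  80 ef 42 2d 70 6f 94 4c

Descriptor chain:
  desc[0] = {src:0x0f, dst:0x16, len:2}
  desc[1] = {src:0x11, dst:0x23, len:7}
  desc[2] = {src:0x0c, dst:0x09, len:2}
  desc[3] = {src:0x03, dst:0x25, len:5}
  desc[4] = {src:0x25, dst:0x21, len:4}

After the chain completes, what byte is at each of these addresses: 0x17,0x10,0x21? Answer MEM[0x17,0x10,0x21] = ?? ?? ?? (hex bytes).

#0 dst[0x16+2] := {0xa7,0x07}
#1 dst[0x23+7] := {0xf4,0xec,0x70,0xbb,0xb2,0xa7,0x07}
#2 dst[0x09+2] := {0xac,0x91}
#3 dst[0x25+5] := {0x9b,0xbf,0x3b,0xea,0xdf}
#4 dst[0x21+4] := {0x9b,0xbf,0x3b,0xea}
query mem[0x17]=0x07, mem[0x10]=0x07, mem[0x21]=0x9b

MEM[0x17,0x10,0x21] = 07 07 9b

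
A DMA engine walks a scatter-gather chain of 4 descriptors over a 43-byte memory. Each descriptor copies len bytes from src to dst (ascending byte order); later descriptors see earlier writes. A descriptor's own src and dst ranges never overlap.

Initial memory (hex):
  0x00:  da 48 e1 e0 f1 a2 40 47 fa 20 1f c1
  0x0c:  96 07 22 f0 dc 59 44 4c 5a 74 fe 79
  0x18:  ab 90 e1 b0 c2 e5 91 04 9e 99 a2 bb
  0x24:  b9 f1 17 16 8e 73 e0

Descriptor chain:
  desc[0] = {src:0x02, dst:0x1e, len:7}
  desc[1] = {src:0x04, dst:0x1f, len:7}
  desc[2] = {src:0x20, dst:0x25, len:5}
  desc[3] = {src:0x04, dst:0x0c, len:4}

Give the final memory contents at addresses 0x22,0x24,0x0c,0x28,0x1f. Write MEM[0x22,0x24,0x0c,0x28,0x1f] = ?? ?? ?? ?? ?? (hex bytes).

D0: mem[0x1e..0x24] <- [e1 e0 f1 a2 40 47 fa]
D1: mem[0x1f..0x25] <- [f1 a2 40 47 fa 20 1f]
D2: mem[0x25..0x29] <- [a2 40 47 fa 20]
D3: mem[0x0c..0x0f] <- [f1 a2 40 47]
query mem[0x22]=0x47, mem[0x24]=0x20, mem[0x0c]=0xf1, mem[0x28]=0xfa, mem[0x1f]=0xf1

MEM[0x22,0x24,0x0c,0x28,0x1f] = 47 20 f1 fa f1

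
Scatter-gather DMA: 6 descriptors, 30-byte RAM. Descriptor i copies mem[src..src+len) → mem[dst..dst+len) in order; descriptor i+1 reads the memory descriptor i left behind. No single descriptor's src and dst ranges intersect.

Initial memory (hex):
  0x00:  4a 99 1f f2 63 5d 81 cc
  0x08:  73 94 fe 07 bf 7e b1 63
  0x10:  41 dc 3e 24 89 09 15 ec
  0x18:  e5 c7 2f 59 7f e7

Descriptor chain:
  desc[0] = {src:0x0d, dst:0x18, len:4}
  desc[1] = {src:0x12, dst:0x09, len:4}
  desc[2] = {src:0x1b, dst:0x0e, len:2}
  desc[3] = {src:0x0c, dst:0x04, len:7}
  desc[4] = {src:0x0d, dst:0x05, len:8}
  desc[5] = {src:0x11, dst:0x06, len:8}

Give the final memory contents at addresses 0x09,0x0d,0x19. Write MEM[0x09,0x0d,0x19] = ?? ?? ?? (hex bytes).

MEM[0x09,0x0d,0x19] = 89 7e b1

#0 dst[0x18+4] := {0x7e,0xb1,0x63,0x41}
#1 dst[0x09+4] := {0x3e,0x24,0x89,0x09}
#2 dst[0x0e+2] := {0x41,0x7f}
#3 dst[0x04+7] := {0x09,0x7e,0x41,0x7f,0x41,0xdc,0x3e}
#4 dst[0x05+8] := {0x7e,0x41,0x7f,0x41,0xdc,0x3e,0x24,0x89}
#5 dst[0x06+8] := {0xdc,0x3e,0x24,0x89,0x09,0x15,0xec,0x7e}
query mem[0x09]=0x89, mem[0x0d]=0x7e, mem[0x19]=0xb1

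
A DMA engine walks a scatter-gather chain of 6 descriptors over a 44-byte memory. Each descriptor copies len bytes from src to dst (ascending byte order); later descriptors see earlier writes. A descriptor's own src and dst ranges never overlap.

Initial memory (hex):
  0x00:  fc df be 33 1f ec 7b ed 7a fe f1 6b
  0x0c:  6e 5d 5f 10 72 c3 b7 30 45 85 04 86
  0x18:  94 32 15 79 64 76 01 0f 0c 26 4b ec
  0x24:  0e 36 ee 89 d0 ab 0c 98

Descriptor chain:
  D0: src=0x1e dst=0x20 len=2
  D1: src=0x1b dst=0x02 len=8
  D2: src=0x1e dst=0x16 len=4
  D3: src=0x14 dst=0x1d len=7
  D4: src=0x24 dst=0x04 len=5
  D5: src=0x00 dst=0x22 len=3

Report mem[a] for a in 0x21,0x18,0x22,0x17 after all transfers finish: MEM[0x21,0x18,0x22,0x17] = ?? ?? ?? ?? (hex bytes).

MEM[0x21,0x18,0x22,0x17] = 01 01 fc 0f

D0: mem[0x20..0x21] <- [01 0f]
D1: mem[0x02..0x09] <- [79 64 76 01 0f 01 0f 4b]
D2: mem[0x16..0x19] <- [01 0f 01 0f]
D3: mem[0x1d..0x23] <- [45 85 01 0f 01 0f 15]
D4: mem[0x04..0x08] <- [0e 36 ee 89 d0]
D5: mem[0x22..0x24] <- [fc df 79]
query mem[0x21]=0x01, mem[0x18]=0x01, mem[0x22]=0xfc, mem[0x17]=0x0f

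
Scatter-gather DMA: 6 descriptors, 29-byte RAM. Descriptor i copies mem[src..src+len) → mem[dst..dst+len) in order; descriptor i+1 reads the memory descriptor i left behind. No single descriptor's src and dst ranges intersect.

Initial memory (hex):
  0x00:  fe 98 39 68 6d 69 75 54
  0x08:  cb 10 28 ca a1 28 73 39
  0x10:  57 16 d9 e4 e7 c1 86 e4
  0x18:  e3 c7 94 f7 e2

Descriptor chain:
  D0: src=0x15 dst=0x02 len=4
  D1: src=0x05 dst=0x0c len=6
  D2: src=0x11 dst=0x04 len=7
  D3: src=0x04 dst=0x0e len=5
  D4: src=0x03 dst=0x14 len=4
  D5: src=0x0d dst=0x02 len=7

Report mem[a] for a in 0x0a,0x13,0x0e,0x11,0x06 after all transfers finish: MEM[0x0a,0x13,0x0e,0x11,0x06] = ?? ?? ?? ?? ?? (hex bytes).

MEM[0x0a,0x13,0x0e,0x11,0x06] = e4 e4 28 e7 e7

[0] 0x15->0x02 len=4 : c1 86 e4 e3
[1] 0x05->0x0c len=6 : e3 75 54 cb 10 28
[2] 0x11->0x04 len=7 : 28 d9 e4 e7 c1 86 e4
[3] 0x04->0x0e len=5 : 28 d9 e4 e7 c1
[4] 0x03->0x14 len=4 : 86 28 d9 e4
[5] 0x0d->0x02 len=7 : 75 28 d9 e4 e7 c1 e4
query mem[0x0a]=0xe4, mem[0x13]=0xe4, mem[0x0e]=0x28, mem[0x11]=0xe7, mem[0x06]=0xe7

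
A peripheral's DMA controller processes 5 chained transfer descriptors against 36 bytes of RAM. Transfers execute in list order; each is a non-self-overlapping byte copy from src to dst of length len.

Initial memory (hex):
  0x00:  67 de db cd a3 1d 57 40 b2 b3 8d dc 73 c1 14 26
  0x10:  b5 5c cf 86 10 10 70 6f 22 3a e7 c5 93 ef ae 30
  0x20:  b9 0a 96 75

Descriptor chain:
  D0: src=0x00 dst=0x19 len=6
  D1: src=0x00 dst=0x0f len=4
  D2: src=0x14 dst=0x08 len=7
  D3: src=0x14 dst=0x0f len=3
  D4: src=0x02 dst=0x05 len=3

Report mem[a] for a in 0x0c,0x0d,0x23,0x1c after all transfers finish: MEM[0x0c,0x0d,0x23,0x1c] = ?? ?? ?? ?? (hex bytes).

D0: mem[0x19..0x1e] <- [67 de db cd a3 1d]
D1: mem[0x0f..0x12] <- [67 de db cd]
D2: mem[0x08..0x0e] <- [10 10 70 6f 22 67 de]
D3: mem[0x0f..0x11] <- [10 10 70]
D4: mem[0x05..0x07] <- [db cd a3]
query mem[0x0c]=0x22, mem[0x0d]=0x67, mem[0x23]=0x75, mem[0x1c]=0xcd

MEM[0x0c,0x0d,0x23,0x1c] = 22 67 75 cd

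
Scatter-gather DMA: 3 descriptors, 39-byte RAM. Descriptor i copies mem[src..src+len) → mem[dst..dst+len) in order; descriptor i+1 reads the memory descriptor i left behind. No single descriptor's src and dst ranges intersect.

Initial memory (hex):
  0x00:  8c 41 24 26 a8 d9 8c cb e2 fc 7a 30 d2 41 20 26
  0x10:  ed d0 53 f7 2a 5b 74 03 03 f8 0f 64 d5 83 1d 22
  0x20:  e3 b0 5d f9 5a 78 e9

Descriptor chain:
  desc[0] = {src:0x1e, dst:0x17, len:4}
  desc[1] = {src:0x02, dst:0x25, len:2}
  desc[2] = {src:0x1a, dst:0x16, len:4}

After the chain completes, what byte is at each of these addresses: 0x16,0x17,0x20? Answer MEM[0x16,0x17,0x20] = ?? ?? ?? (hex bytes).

[0] 0x1e->0x17 len=4 : 1d 22 e3 b0
[1] 0x02->0x25 len=2 : 24 26
[2] 0x1a->0x16 len=4 : b0 64 d5 83
query mem[0x16]=0xb0, mem[0x17]=0x64, mem[0x20]=0xe3

MEM[0x16,0x17,0x20] = b0 64 e3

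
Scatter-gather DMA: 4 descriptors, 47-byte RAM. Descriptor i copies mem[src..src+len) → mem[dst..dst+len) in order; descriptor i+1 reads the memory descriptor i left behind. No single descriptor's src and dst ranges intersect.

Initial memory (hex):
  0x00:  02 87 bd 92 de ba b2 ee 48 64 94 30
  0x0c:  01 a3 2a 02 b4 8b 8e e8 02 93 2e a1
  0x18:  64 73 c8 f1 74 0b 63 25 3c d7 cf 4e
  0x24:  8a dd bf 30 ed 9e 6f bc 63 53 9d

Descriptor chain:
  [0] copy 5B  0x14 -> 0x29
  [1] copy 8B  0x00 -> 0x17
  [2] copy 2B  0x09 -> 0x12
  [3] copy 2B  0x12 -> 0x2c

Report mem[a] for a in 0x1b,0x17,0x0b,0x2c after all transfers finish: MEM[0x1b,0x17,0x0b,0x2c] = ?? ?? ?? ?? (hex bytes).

MEM[0x1b,0x17,0x0b,0x2c] = de 02 30 64

[0] 0x14->0x29 len=5 : 02 93 2e a1 64
[1] 0x00->0x17 len=8 : 02 87 bd 92 de ba b2 ee
[2] 0x09->0x12 len=2 : 64 94
[3] 0x12->0x2c len=2 : 64 94
query mem[0x1b]=0xde, mem[0x17]=0x02, mem[0x0b]=0x30, mem[0x2c]=0x64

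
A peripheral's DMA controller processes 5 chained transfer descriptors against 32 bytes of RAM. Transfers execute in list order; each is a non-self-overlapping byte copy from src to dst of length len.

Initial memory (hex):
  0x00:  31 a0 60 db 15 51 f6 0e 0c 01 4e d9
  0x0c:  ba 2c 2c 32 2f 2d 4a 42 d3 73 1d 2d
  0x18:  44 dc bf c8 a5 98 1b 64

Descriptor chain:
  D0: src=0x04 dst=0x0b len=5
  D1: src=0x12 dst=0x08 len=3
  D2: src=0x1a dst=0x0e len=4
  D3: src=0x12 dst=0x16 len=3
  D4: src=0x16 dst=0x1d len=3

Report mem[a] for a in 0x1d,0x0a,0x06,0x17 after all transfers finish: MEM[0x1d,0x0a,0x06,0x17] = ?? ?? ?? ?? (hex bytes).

MEM[0x1d,0x0a,0x06,0x17] = 4a d3 f6 42

D0: mem[0x0b..0x0f] <- [15 51 f6 0e 0c]
D1: mem[0x08..0x0a] <- [4a 42 d3]
D2: mem[0x0e..0x11] <- [bf c8 a5 98]
D3: mem[0x16..0x18] <- [4a 42 d3]
D4: mem[0x1d..0x1f] <- [4a 42 d3]
query mem[0x1d]=0x4a, mem[0x0a]=0xd3, mem[0x06]=0xf6, mem[0x17]=0x42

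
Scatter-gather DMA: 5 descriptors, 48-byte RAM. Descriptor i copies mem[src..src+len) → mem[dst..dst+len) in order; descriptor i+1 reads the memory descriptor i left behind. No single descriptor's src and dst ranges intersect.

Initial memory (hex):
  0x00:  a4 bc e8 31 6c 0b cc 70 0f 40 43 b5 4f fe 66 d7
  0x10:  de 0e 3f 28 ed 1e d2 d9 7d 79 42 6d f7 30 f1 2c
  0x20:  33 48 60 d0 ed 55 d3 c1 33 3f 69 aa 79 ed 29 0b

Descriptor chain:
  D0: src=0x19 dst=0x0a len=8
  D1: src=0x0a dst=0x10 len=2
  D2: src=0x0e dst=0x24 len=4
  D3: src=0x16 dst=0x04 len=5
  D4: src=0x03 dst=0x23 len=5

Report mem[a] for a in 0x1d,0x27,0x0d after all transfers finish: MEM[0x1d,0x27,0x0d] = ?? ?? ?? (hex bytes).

  after D0: wrote 8B at 0x0a = 79426df730f12c33
  after D1: wrote 2B at 0x10 = 7942
  after D2: wrote 4B at 0x24 = 30f17942
  after D3: wrote 5B at 0x04 = d2d97d7942
  after D4: wrote 5B at 0x23 = 31d2d97d79
query mem[0x1d]=0x30, mem[0x27]=0x79, mem[0x0d]=0xf7

MEM[0x1d,0x27,0x0d] = 30 79 f7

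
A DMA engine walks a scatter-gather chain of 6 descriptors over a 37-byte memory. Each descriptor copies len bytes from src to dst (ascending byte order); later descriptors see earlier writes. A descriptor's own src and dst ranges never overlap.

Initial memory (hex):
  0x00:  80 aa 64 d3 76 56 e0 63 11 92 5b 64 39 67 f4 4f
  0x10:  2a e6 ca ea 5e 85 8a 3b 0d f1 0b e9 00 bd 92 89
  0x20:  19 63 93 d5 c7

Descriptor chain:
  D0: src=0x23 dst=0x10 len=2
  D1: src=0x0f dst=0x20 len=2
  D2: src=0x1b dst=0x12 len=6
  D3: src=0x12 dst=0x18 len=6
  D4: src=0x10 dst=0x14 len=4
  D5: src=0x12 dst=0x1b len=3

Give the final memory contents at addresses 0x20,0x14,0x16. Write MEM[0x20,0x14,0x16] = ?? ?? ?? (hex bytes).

D0: mem[0x10..0x11] <- [d5 c7]
D1: mem[0x20..0x21] <- [4f d5]
D2: mem[0x12..0x17] <- [e9 00 bd 92 89 4f]
D3: mem[0x18..0x1d] <- [e9 00 bd 92 89 4f]
D4: mem[0x14..0x17] <- [d5 c7 e9 00]
D5: mem[0x1b..0x1d] <- [e9 00 d5]
query mem[0x20]=0x4f, mem[0x14]=0xd5, mem[0x16]=0xe9

MEM[0x20,0x14,0x16] = 4f d5 e9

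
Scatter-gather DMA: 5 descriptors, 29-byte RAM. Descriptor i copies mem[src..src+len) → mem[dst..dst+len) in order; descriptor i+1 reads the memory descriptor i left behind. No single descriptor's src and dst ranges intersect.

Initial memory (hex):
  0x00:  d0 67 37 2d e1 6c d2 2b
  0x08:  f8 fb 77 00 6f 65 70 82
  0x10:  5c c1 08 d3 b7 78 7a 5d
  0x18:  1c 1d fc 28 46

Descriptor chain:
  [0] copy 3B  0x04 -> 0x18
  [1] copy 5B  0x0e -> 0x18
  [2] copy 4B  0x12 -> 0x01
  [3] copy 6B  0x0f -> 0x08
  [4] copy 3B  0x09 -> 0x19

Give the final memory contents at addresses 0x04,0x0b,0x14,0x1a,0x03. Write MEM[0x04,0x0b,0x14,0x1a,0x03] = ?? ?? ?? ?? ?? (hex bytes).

MEM[0x04,0x0b,0x14,0x1a,0x03] = 78 08 b7 c1 b7

D0: mem[0x18..0x1a] <- [e1 6c d2]
D1: mem[0x18..0x1c] <- [70 82 5c c1 08]
D2: mem[0x01..0x04] <- [08 d3 b7 78]
D3: mem[0x08..0x0d] <- [82 5c c1 08 d3 b7]
D4: mem[0x19..0x1b] <- [5c c1 08]
query mem[0x04]=0x78, mem[0x0b]=0x08, mem[0x14]=0xb7, mem[0x1a]=0xc1, mem[0x03]=0xb7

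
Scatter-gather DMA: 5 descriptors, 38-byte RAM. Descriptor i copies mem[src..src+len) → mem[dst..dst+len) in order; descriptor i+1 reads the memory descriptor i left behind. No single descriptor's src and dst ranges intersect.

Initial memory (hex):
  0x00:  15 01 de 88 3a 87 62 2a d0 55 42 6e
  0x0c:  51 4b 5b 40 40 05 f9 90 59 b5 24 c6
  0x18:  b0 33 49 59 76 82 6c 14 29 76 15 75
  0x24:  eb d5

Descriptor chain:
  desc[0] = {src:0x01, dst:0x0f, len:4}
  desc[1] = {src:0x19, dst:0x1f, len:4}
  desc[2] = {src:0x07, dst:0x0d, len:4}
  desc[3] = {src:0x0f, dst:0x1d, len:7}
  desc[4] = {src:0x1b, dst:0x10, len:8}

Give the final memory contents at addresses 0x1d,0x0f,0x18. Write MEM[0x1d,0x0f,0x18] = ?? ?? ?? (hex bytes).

[0] 0x01->0x0f len=4 : 01 de 88 3a
[1] 0x19->0x1f len=4 : 33 49 59 76
[2] 0x07->0x0d len=4 : 2a d0 55 42
[3] 0x0f->0x1d len=7 : 55 42 88 3a 90 59 b5
[4] 0x1b->0x10 len=8 : 59 76 55 42 88 3a 90 59
query mem[0x1d]=0x55, mem[0x0f]=0x55, mem[0x18]=0xb0

MEM[0x1d,0x0f,0x18] = 55 55 b0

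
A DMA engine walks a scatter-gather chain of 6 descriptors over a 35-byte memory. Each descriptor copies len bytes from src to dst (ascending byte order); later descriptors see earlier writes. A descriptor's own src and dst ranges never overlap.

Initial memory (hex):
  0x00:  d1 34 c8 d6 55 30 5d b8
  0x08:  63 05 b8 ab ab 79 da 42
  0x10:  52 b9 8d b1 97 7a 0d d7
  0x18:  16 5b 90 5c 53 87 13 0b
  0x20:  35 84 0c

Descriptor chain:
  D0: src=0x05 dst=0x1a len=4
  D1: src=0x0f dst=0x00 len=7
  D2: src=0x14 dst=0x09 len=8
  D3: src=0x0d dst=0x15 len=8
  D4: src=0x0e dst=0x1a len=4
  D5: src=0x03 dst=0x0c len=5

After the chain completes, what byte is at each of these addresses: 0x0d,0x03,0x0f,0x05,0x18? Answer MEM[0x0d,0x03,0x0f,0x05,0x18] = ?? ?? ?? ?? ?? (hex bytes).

#0 dst[0x1a+4] := {0x30,0x5d,0xb8,0x63}
#1 dst[0x00+7] := {0x42,0x52,0xb9,0x8d,0xb1,0x97,0x7a}
#2 dst[0x09+8] := {0x97,0x7a,0x0d,0xd7,0x16,0x5b,0x30,0x5d}
#3 dst[0x15+8] := {0x16,0x5b,0x30,0x5d,0xb9,0x8d,0xb1,0x97}
#4 dst[0x1a+4] := {0x5b,0x30,0x5d,0xb9}
#5 dst[0x0c+5] := {0x8d,0xb1,0x97,0x7a,0xb8}
query mem[0x0d]=0xb1, mem[0x03]=0x8d, mem[0x0f]=0x7a, mem[0x05]=0x97, mem[0x18]=0x5d

MEM[0x0d,0x03,0x0f,0x05,0x18] = b1 8d 7a 97 5d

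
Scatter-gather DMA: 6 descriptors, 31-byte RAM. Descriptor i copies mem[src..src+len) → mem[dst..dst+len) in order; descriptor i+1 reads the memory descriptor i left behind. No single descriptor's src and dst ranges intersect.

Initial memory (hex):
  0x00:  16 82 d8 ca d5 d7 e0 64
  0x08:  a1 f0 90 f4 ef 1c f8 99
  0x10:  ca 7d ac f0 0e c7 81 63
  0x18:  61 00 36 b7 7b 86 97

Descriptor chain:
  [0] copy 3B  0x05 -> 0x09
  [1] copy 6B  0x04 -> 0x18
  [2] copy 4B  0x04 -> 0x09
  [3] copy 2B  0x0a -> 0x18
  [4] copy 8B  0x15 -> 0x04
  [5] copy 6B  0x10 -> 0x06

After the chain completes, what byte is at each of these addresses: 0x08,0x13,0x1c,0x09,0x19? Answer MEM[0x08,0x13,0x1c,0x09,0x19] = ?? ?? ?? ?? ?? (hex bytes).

MEM[0x08,0x13,0x1c,0x09,0x19] = ac f0 a1 f0 e0

  after D0: wrote 3B at 0x09 = d7e064
  after D1: wrote 6B at 0x18 = d5d7e064a1d7
  after D2: wrote 4B at 0x09 = d5d7e064
  after D3: wrote 2B at 0x18 = d7e0
  after D4: wrote 8B at 0x04 = c78163d7e0e064a1
  after D5: wrote 6B at 0x06 = ca7dacf00ec7
query mem[0x08]=0xac, mem[0x13]=0xf0, mem[0x1c]=0xa1, mem[0x09]=0xf0, mem[0x19]=0xe0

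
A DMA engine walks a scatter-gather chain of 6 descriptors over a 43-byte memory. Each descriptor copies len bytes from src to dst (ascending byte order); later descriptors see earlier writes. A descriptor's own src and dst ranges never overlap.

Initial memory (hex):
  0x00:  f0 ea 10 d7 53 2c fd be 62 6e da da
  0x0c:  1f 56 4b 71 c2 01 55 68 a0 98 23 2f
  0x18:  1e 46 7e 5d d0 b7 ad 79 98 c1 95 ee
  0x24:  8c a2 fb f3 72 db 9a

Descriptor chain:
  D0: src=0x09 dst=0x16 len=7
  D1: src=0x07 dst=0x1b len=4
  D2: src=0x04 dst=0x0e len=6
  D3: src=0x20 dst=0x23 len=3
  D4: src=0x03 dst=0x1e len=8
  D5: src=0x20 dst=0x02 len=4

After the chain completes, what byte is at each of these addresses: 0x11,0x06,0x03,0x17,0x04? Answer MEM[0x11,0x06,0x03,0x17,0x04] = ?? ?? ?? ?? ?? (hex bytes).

MEM[0x11,0x06,0x03,0x17,0x04] = be fd fd da be

D0: mem[0x16..0x1c] <- [6e da da 1f 56 4b 71]
D1: mem[0x1b..0x1e] <- [be 62 6e da]
D2: mem[0x0e..0x13] <- [53 2c fd be 62 6e]
D3: mem[0x23..0x25] <- [98 c1 95]
D4: mem[0x1e..0x25] <- [d7 53 2c fd be 62 6e da]
D5: mem[0x02..0x05] <- [2c fd be 62]
query mem[0x11]=0xbe, mem[0x06]=0xfd, mem[0x03]=0xfd, mem[0x17]=0xda, mem[0x04]=0xbe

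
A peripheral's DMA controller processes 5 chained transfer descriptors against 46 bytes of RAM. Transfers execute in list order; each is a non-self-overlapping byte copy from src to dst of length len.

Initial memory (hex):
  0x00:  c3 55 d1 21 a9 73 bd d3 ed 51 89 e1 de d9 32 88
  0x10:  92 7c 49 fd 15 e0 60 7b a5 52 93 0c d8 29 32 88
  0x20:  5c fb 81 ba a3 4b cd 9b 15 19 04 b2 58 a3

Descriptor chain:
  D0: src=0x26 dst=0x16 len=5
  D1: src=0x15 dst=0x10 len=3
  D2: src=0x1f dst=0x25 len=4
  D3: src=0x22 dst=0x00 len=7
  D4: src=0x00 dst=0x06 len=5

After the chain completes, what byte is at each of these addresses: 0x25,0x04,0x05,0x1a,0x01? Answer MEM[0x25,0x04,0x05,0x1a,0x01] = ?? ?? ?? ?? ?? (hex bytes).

MEM[0x25,0x04,0x05,0x1a,0x01] = 88 5c fb 04 ba

[0] 0x26->0x16 len=5 : cd 9b 15 19 04
[1] 0x15->0x10 len=3 : e0 cd 9b
[2] 0x1f->0x25 len=4 : 88 5c fb 81
[3] 0x22->0x00 len=7 : 81 ba a3 88 5c fb 81
[4] 0x00->0x06 len=5 : 81 ba a3 88 5c
query mem[0x25]=0x88, mem[0x04]=0x5c, mem[0x05]=0xfb, mem[0x1a]=0x04, mem[0x01]=0xba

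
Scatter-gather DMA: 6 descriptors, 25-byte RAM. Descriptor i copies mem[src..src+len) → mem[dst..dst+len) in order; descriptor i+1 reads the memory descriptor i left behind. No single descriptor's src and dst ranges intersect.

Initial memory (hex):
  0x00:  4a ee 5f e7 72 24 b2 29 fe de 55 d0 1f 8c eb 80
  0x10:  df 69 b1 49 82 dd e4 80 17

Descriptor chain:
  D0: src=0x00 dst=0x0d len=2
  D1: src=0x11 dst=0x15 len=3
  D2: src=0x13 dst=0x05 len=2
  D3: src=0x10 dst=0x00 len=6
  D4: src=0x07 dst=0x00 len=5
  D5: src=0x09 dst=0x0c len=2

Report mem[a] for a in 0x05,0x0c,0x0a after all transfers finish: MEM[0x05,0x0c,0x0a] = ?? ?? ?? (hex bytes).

MEM[0x05,0x0c,0x0a] = 69 de 55

[0] 0x00->0x0d len=2 : 4a ee
[1] 0x11->0x15 len=3 : 69 b1 49
[2] 0x13->0x05 len=2 : 49 82
[3] 0x10->0x00 len=6 : df 69 b1 49 82 69
[4] 0x07->0x00 len=5 : 29 fe de 55 d0
[5] 0x09->0x0c len=2 : de 55
query mem[0x05]=0x69, mem[0x0c]=0xde, mem[0x0a]=0x55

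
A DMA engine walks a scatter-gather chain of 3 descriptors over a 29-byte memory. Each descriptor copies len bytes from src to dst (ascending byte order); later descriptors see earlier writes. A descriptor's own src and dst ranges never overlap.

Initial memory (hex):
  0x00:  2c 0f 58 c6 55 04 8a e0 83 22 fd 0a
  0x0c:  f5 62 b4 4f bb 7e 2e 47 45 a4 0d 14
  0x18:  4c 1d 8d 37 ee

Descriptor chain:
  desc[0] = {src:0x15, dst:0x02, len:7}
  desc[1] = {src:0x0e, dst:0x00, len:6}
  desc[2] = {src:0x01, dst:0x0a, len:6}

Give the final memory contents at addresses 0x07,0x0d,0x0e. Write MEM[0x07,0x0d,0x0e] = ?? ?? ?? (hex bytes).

#0 dst[0x02+7] := {0xa4,0x0d,0x14,0x4c,0x1d,0x8d,0x37}
#1 dst[0x00+6] := {0xb4,0x4f,0xbb,0x7e,0x2e,0x47}
#2 dst[0x0a+6] := {0x4f,0xbb,0x7e,0x2e,0x47,0x1d}
query mem[0x07]=0x8d, mem[0x0d]=0x2e, mem[0x0e]=0x47

MEM[0x07,0x0d,0x0e] = 8d 2e 47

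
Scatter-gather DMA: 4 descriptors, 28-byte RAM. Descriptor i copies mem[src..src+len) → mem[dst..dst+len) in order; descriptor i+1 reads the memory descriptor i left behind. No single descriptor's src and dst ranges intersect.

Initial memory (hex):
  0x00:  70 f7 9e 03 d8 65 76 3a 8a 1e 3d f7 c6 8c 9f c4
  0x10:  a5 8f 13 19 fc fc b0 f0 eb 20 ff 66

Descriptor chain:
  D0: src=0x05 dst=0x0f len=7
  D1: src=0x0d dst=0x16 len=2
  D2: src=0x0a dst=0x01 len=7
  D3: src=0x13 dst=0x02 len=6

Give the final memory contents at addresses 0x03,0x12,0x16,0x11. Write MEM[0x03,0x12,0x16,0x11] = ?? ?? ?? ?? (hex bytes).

MEM[0x03,0x12,0x16,0x11] = 3d 8a 8c 3a

D0: mem[0x0f..0x15] <- [65 76 3a 8a 1e 3d f7]
D1: mem[0x16..0x17] <- [8c 9f]
D2: mem[0x01..0x07] <- [3d f7 c6 8c 9f 65 76]
D3: mem[0x02..0x07] <- [1e 3d f7 8c 9f eb]
query mem[0x03]=0x3d, mem[0x12]=0x8a, mem[0x16]=0x8c, mem[0x11]=0x3a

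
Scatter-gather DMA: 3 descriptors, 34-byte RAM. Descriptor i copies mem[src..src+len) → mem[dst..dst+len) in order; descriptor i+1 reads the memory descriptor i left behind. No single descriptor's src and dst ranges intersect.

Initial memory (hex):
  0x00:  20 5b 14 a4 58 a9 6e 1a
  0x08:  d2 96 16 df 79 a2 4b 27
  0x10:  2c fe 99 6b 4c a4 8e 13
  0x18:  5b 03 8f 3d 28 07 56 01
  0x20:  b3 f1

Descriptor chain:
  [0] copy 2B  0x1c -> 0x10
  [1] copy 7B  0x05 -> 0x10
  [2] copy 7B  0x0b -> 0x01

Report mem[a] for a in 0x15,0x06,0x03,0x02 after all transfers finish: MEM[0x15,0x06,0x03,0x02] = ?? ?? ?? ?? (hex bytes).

MEM[0x15,0x06,0x03,0x02] = 16 a9 a2 79

  after D0: wrote 2B at 0x10 = 2807
  after D1: wrote 7B at 0x10 = a96e1ad29616df
  after D2: wrote 7B at 0x01 = df79a24b27a96e
query mem[0x15]=0x16, mem[0x06]=0xa9, mem[0x03]=0xa2, mem[0x02]=0x79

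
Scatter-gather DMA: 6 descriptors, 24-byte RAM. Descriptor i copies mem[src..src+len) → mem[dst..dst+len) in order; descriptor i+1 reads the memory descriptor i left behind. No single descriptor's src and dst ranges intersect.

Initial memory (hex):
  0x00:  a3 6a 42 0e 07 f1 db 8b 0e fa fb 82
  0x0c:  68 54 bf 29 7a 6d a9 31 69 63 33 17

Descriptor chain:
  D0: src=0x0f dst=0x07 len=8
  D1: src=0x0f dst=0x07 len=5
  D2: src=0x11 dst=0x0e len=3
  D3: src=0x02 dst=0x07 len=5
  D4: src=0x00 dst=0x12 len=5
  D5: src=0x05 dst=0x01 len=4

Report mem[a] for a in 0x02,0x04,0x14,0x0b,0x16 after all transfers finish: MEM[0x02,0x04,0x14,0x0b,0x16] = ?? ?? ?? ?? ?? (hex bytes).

[0] 0x0f->0x07 len=8 : 29 7a 6d a9 31 69 63 33
[1] 0x0f->0x07 len=5 : 29 7a 6d a9 31
[2] 0x11->0x0e len=3 : 6d a9 31
[3] 0x02->0x07 len=5 : 42 0e 07 f1 db
[4] 0x00->0x12 len=5 : a3 6a 42 0e 07
[5] 0x05->0x01 len=4 : f1 db 42 0e
query mem[0x02]=0xdb, mem[0x04]=0x0e, mem[0x14]=0x42, mem[0x0b]=0xdb, mem[0x16]=0x07

MEM[0x02,0x04,0x14,0x0b,0x16] = db 0e 42 db 07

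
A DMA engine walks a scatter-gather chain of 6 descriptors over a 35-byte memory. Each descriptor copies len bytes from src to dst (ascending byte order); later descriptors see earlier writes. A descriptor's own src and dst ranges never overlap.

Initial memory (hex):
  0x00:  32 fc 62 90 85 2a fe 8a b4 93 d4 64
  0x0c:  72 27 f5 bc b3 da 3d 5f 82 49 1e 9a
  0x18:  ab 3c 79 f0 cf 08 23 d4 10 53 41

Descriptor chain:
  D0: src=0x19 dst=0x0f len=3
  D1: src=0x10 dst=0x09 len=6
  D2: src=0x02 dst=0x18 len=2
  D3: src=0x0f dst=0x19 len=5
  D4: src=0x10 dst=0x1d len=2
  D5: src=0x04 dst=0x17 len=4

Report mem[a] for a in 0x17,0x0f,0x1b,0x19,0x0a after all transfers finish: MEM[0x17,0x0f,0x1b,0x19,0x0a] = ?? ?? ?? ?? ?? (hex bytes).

MEM[0x17,0x0f,0x1b,0x19,0x0a] = 85 3c f0 fe f0

D0: mem[0x0f..0x11] <- [3c 79 f0]
D1: mem[0x09..0x0e] <- [79 f0 3d 5f 82 49]
D2: mem[0x18..0x19] <- [62 90]
D3: mem[0x19..0x1d] <- [3c 79 f0 3d 5f]
D4: mem[0x1d..0x1e] <- [79 f0]
D5: mem[0x17..0x1a] <- [85 2a fe 8a]
query mem[0x17]=0x85, mem[0x0f]=0x3c, mem[0x1b]=0xf0, mem[0x19]=0xfe, mem[0x0a]=0xf0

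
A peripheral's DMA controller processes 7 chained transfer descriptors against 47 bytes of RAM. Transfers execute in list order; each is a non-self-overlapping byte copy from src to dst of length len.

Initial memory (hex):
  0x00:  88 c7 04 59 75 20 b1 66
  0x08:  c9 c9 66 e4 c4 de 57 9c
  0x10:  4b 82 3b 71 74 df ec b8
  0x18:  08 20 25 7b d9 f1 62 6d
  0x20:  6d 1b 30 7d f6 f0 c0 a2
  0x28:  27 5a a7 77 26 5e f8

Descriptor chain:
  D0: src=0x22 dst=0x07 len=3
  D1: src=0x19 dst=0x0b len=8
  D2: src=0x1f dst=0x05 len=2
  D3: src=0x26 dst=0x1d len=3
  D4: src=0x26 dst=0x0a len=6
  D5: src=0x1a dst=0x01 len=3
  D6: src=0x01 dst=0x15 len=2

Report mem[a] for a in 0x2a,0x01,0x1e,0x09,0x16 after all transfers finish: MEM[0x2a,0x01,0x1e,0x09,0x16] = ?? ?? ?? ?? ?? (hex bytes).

#0 dst[0x07+3] := {0x30,0x7d,0xf6}
#1 dst[0x0b+8] := {0x20,0x25,0x7b,0xd9,0xf1,0x62,0x6d,0x6d}
#2 dst[0x05+2] := {0x6d,0x6d}
#3 dst[0x1d+3] := {0xc0,0xa2,0x27}
#4 dst[0x0a+6] := {0xc0,0xa2,0x27,0x5a,0xa7,0x77}
#5 dst[0x01+3] := {0x25,0x7b,0xd9}
#6 dst[0x15+2] := {0x25,0x7b}
query mem[0x2a]=0xa7, mem[0x01]=0x25, mem[0x1e]=0xa2, mem[0x09]=0xf6, mem[0x16]=0x7b

MEM[0x2a,0x01,0x1e,0x09,0x16] = a7 25 a2 f6 7b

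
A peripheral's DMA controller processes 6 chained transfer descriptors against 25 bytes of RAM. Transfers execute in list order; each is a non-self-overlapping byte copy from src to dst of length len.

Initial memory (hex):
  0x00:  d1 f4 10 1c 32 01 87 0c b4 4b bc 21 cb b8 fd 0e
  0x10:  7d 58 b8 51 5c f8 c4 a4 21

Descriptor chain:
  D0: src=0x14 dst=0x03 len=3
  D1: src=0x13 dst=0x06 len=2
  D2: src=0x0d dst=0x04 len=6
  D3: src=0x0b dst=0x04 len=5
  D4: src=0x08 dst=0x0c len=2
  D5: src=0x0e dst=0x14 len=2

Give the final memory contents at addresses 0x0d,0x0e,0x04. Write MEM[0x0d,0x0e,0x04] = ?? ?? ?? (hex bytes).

MEM[0x0d,0x0e,0x04] = b8 fd 21

#0 dst[0x03+3] := {0x5c,0xf8,0xc4}
#1 dst[0x06+2] := {0x51,0x5c}
#2 dst[0x04+6] := {0xb8,0xfd,0x0e,0x7d,0x58,0xb8}
#3 dst[0x04+5] := {0x21,0xcb,0xb8,0xfd,0x0e}
#4 dst[0x0c+2] := {0x0e,0xb8}
#5 dst[0x14+2] := {0xfd,0x0e}
query mem[0x0d]=0xb8, mem[0x0e]=0xfd, mem[0x04]=0x21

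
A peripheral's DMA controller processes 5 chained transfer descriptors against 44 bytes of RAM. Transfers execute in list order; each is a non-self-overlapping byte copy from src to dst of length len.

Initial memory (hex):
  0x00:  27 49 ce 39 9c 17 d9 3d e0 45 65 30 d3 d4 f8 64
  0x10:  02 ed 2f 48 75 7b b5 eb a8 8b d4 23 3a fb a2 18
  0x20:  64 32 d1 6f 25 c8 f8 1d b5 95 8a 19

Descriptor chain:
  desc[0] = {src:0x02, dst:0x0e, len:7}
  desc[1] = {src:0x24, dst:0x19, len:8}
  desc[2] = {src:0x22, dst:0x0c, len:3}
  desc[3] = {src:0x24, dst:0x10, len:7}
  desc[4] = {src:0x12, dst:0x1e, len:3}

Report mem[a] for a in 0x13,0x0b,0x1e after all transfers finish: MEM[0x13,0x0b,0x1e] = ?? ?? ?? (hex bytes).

D0: mem[0x0e..0x14] <- [ce 39 9c 17 d9 3d e0]
D1: mem[0x19..0x20] <- [25 c8 f8 1d b5 95 8a 19]
D2: mem[0x0c..0x0e] <- [d1 6f 25]
D3: mem[0x10..0x16] <- [25 c8 f8 1d b5 95 8a]
D4: mem[0x1e..0x20] <- [f8 1d b5]
query mem[0x13]=0x1d, mem[0x0b]=0x30, mem[0x1e]=0xf8

MEM[0x13,0x0b,0x1e] = 1d 30 f8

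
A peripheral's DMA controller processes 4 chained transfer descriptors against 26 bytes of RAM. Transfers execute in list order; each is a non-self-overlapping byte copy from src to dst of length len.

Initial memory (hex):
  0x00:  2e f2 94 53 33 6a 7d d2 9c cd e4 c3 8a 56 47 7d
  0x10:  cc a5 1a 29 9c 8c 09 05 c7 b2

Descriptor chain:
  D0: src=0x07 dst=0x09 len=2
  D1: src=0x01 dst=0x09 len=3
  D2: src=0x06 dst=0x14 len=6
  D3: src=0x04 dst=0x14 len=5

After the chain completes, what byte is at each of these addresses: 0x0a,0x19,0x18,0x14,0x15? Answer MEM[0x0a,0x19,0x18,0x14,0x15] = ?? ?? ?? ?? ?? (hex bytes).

  after D0: wrote 2B at 0x09 = d29c
  after D1: wrote 3B at 0x09 = f29453
  after D2: wrote 6B at 0x14 = 7dd29cf29453
  after D3: wrote 5B at 0x14 = 336a7dd29c
query mem[0x0a]=0x94, mem[0x19]=0x53, mem[0x18]=0x9c, mem[0x14]=0x33, mem[0x15]=0x6a

MEM[0x0a,0x19,0x18,0x14,0x15] = 94 53 9c 33 6a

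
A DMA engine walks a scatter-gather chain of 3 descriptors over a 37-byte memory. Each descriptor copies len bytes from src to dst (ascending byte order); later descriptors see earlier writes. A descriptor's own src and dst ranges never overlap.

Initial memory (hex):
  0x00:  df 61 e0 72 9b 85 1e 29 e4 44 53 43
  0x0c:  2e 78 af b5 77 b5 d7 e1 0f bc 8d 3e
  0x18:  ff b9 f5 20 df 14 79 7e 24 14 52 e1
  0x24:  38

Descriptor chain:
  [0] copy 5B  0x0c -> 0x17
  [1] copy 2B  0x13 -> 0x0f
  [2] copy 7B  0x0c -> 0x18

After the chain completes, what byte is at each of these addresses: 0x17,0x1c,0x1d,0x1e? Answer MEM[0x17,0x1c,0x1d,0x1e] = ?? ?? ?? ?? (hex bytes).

MEM[0x17,0x1c,0x1d,0x1e] = 2e 0f b5 d7

#0 dst[0x17+5] := {0x2e,0x78,0xaf,0xb5,0x77}
#1 dst[0x0f+2] := {0xe1,0x0f}
#2 dst[0x18+7] := {0x2e,0x78,0xaf,0xe1,0x0f,0xb5,0xd7}
query mem[0x17]=0x2e, mem[0x1c]=0x0f, mem[0x1d]=0xb5, mem[0x1e]=0xd7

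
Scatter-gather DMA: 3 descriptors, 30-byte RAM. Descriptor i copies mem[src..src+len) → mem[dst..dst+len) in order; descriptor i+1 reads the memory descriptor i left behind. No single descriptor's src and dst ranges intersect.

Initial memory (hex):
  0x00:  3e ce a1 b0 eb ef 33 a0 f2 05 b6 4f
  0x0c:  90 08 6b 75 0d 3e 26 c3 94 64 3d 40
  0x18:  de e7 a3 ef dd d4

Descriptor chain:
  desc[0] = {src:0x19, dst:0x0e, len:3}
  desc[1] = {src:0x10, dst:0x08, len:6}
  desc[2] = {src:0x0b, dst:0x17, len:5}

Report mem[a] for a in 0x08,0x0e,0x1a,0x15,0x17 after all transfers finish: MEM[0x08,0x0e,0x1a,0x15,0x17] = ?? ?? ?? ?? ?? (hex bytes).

  after D0: wrote 3B at 0x0e = e7a3ef
  after D1: wrote 6B at 0x08 = ef3e26c39464
  after D2: wrote 5B at 0x17 = c39464e7a3
query mem[0x08]=0xef, mem[0x0e]=0xe7, mem[0x1a]=0xe7, mem[0x15]=0x64, mem[0x17]=0xc3

MEM[0x08,0x0e,0x1a,0x15,0x17] = ef e7 e7 64 c3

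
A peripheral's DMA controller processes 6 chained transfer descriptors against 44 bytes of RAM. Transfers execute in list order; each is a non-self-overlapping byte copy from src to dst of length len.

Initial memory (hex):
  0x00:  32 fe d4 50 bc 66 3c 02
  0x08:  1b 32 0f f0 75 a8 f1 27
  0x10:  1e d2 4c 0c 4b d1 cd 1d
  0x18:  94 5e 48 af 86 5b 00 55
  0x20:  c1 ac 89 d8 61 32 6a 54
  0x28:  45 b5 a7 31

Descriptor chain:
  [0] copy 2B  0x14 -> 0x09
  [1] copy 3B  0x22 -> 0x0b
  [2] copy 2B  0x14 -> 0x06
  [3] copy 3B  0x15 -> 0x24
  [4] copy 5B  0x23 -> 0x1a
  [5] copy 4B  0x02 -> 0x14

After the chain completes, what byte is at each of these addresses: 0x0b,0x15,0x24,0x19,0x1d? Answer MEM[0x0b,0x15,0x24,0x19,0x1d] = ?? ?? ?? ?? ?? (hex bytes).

MEM[0x0b,0x15,0x24,0x19,0x1d] = 89 50 d1 5e 1d

  after D0: wrote 2B at 0x09 = 4bd1
  after D1: wrote 3B at 0x0b = 89d861
  after D2: wrote 2B at 0x06 = 4bd1
  after D3: wrote 3B at 0x24 = d1cd1d
  after D4: wrote 5B at 0x1a = d8d1cd1d54
  after D5: wrote 4B at 0x14 = d450bc66
query mem[0x0b]=0x89, mem[0x15]=0x50, mem[0x24]=0xd1, mem[0x19]=0x5e, mem[0x1d]=0x1d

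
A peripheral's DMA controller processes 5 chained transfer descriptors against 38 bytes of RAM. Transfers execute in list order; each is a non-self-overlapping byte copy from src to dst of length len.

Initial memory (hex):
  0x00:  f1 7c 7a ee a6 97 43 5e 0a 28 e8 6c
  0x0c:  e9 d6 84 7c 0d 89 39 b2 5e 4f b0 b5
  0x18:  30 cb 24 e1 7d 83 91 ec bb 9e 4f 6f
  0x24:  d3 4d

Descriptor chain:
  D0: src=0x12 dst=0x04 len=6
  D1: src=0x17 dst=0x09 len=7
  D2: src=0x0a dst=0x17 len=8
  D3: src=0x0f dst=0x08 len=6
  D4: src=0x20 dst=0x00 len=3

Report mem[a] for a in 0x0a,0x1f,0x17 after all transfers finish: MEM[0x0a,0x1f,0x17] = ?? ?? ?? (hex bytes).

MEM[0x0a,0x1f,0x17] = 89 ec 30

D0: mem[0x04..0x09] <- [39 b2 5e 4f b0 b5]
D1: mem[0x09..0x0f] <- [b5 30 cb 24 e1 7d 83]
D2: mem[0x17..0x1e] <- [30 cb 24 e1 7d 83 0d 89]
D3: mem[0x08..0x0d] <- [83 0d 89 39 b2 5e]
D4: mem[0x00..0x02] <- [bb 9e 4f]
query mem[0x0a]=0x89, mem[0x1f]=0xec, mem[0x17]=0x30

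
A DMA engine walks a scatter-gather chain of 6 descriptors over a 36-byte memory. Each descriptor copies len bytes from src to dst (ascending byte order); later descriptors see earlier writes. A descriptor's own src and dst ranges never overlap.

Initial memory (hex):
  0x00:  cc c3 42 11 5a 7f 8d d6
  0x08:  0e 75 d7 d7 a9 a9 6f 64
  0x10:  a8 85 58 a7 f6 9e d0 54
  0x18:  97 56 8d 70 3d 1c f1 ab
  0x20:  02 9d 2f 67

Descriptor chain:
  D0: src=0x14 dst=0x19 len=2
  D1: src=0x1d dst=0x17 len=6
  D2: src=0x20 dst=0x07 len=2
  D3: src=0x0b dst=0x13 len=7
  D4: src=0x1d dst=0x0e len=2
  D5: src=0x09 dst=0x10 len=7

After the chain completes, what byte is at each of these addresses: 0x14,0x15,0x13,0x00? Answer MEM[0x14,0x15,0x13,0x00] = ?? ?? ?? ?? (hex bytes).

D0: mem[0x19..0x1a] <- [f6 9e]
D1: mem[0x17..0x1c] <- [1c f1 ab 02 9d 2f]
D2: mem[0x07..0x08] <- [02 9d]
D3: mem[0x13..0x19] <- [d7 a9 a9 6f 64 a8 85]
D4: mem[0x0e..0x0f] <- [1c f1]
D5: mem[0x10..0x16] <- [75 d7 d7 a9 a9 1c f1]
query mem[0x14]=0xa9, mem[0x15]=0x1c, mem[0x13]=0xa9, mem[0x00]=0xcc

MEM[0x14,0x15,0x13,0x00] = a9 1c a9 cc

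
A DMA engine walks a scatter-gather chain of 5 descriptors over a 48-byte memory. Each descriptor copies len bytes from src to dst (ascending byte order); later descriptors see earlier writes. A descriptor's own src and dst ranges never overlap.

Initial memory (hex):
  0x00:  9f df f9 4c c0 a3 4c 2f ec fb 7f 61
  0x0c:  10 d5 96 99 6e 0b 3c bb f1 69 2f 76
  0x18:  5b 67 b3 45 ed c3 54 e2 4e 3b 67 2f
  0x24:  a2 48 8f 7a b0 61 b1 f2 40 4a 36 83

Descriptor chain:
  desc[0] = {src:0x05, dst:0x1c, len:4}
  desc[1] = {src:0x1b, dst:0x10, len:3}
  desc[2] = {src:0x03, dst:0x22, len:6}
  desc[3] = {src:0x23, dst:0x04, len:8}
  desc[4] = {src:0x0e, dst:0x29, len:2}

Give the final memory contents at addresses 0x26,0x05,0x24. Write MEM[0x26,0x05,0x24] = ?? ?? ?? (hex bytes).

MEM[0x26,0x05,0x24] = 2f a3 a3

D0: mem[0x1c..0x1f] <- [a3 4c 2f ec]
D1: mem[0x10..0x12] <- [45 a3 4c]
D2: mem[0x22..0x27] <- [4c c0 a3 4c 2f ec]
D3: mem[0x04..0x0b] <- [c0 a3 4c 2f ec b0 61 b1]
D4: mem[0x29..0x2a] <- [96 99]
query mem[0x26]=0x2f, mem[0x05]=0xa3, mem[0x24]=0xa3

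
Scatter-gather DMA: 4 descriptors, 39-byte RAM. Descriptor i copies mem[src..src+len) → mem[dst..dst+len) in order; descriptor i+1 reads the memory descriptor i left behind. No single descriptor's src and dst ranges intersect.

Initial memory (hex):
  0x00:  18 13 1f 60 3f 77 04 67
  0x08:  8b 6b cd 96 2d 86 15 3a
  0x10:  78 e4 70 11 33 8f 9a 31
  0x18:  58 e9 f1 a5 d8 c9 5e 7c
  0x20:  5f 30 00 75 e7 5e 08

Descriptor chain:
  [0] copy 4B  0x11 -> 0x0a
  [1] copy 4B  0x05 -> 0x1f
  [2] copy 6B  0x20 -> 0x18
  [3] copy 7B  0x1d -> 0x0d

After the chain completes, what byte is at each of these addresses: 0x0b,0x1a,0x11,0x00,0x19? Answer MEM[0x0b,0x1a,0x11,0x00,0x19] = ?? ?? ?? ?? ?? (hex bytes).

  after D0: wrote 4B at 0x0a = e4701133
  after D1: wrote 4B at 0x1f = 7704678b
  after D2: wrote 6B at 0x18 = 04678b75e75e
  after D3: wrote 7B at 0x0d = 5e5e7704678b75
query mem[0x0b]=0x70, mem[0x1a]=0x8b, mem[0x11]=0x67, mem[0x00]=0x18, mem[0x19]=0x67

MEM[0x0b,0x1a,0x11,0x00,0x19] = 70 8b 67 18 67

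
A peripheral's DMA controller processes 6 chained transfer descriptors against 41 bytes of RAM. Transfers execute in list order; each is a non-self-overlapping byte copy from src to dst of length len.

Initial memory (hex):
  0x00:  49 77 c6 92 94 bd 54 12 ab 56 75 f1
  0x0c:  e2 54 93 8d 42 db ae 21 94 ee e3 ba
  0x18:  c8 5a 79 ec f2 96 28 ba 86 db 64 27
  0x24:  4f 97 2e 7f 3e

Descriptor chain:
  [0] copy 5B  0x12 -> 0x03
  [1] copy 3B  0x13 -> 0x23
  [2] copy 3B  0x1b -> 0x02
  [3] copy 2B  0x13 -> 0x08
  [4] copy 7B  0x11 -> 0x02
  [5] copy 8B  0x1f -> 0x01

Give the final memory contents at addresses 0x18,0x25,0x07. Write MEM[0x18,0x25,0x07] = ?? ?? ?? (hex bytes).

MEM[0x18,0x25,0x07] = c8 ee ee

D0: mem[0x03..0x07] <- [ae 21 94 ee e3]
D1: mem[0x23..0x25] <- [21 94 ee]
D2: mem[0x02..0x04] <- [ec f2 96]
D3: mem[0x08..0x09] <- [21 94]
D4: mem[0x02..0x08] <- [db ae 21 94 ee e3 ba]
D5: mem[0x01..0x08] <- [ba 86 db 64 21 94 ee 2e]
query mem[0x18]=0xc8, mem[0x25]=0xee, mem[0x07]=0xee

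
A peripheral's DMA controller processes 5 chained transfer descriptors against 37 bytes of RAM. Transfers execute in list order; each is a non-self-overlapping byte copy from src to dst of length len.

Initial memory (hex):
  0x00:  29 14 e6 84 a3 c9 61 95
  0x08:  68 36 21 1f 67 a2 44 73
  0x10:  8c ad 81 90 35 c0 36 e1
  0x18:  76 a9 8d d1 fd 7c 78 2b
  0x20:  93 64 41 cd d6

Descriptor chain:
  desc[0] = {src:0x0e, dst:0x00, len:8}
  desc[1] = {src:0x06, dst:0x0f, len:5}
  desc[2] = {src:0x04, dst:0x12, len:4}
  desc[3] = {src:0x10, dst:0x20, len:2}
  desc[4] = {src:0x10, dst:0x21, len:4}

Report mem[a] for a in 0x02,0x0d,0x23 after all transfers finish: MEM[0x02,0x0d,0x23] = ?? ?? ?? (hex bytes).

#0 dst[0x00+8] := {0x44,0x73,0x8c,0xad,0x81,0x90,0x35,0xc0}
#1 dst[0x0f+5] := {0x35,0xc0,0x68,0x36,0x21}
#2 dst[0x12+4] := {0x81,0x90,0x35,0xc0}
#3 dst[0x20+2] := {0xc0,0x68}
#4 dst[0x21+4] := {0xc0,0x68,0x81,0x90}
query mem[0x02]=0x8c, mem[0x0d]=0xa2, mem[0x23]=0x81

MEM[0x02,0x0d,0x23] = 8c a2 81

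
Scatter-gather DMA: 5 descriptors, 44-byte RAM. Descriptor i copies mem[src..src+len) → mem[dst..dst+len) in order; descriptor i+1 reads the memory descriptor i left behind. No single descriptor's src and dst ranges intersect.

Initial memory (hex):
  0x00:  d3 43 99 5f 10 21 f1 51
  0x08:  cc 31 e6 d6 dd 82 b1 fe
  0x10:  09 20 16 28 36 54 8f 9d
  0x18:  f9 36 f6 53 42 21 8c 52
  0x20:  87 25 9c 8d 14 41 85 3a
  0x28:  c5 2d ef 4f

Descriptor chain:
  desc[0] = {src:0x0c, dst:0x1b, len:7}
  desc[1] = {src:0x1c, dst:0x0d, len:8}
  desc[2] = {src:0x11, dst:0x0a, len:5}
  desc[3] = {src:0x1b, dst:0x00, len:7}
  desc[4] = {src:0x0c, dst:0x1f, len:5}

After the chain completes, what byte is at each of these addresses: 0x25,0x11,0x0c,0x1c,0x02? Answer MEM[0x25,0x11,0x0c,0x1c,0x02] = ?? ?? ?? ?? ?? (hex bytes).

D0: mem[0x1b..0x21] <- [dd 82 b1 fe 09 20 16]
D1: mem[0x0d..0x14] <- [82 b1 fe 09 20 16 9c 8d]
D2: mem[0x0a..0x0e] <- [20 16 9c 8d 54]
D3: mem[0x00..0x06] <- [dd 82 b1 fe 09 20 16]
D4: mem[0x1f..0x23] <- [9c 8d 54 fe 09]
query mem[0x25]=0x41, mem[0x11]=0x20, mem[0x0c]=0x9c, mem[0x1c]=0x82, mem[0x02]=0xb1

MEM[0x25,0x11,0x0c,0x1c,0x02] = 41 20 9c 82 b1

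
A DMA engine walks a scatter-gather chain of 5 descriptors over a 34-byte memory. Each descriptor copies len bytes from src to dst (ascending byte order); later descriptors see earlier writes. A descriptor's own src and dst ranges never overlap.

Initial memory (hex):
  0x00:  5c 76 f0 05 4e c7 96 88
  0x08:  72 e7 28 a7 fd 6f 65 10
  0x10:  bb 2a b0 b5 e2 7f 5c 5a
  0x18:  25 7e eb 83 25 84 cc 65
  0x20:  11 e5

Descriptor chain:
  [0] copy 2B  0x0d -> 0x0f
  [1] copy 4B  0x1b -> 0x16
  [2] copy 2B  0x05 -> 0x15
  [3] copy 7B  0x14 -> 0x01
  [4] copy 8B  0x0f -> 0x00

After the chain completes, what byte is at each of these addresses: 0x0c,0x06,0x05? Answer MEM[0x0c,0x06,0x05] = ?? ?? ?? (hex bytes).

MEM[0x0c,0x06,0x05] = fd c7 e2

D0: mem[0x0f..0x10] <- [6f 65]
D1: mem[0x16..0x19] <- [83 25 84 cc]
D2: mem[0x15..0x16] <- [c7 96]
D3: mem[0x01..0x07] <- [e2 c7 96 25 84 cc eb]
D4: mem[0x00..0x07] <- [6f 65 2a b0 b5 e2 c7 96]
query mem[0x0c]=0xfd, mem[0x06]=0xc7, mem[0x05]=0xe2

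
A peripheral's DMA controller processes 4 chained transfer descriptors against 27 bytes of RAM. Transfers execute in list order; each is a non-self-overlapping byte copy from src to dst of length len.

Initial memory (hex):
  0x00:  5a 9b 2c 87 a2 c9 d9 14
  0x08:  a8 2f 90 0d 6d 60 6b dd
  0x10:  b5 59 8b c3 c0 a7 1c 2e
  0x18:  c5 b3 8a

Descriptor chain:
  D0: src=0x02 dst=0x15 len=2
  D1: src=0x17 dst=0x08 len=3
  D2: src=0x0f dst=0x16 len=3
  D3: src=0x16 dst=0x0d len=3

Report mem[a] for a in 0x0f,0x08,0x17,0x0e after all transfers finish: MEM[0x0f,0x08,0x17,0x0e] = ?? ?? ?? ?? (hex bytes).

MEM[0x0f,0x08,0x17,0x0e] = 59 2e b5 b5

#0 dst[0x15+2] := {0x2c,0x87}
#1 dst[0x08+3] := {0x2e,0xc5,0xb3}
#2 dst[0x16+3] := {0xdd,0xb5,0x59}
#3 dst[0x0d+3] := {0xdd,0xb5,0x59}
query mem[0x0f]=0x59, mem[0x08]=0x2e, mem[0x17]=0xb5, mem[0x0e]=0xb5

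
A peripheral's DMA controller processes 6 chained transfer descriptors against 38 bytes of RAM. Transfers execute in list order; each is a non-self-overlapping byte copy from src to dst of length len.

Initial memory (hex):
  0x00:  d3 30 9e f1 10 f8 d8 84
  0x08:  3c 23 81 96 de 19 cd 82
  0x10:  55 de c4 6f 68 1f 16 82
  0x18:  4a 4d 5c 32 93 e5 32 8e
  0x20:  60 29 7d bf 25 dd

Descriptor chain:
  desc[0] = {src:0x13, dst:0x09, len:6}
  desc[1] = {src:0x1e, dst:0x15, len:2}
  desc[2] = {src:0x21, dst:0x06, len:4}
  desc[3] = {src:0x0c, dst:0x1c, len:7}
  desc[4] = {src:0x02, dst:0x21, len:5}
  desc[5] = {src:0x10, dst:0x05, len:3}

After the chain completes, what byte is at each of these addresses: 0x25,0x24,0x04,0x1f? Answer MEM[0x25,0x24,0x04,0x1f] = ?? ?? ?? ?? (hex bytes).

MEM[0x25,0x24,0x04,0x1f] = 29 f8 10 82

#0 dst[0x09+6] := {0x6f,0x68,0x1f,0x16,0x82,0x4a}
#1 dst[0x15+2] := {0x32,0x8e}
#2 dst[0x06+4] := {0x29,0x7d,0xbf,0x25}
#3 dst[0x1c+7] := {0x16,0x82,0x4a,0x82,0x55,0xde,0xc4}
#4 dst[0x21+5] := {0x9e,0xf1,0x10,0xf8,0x29}
#5 dst[0x05+3] := {0x55,0xde,0xc4}
query mem[0x25]=0x29, mem[0x24]=0xf8, mem[0x04]=0x10, mem[0x1f]=0x82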